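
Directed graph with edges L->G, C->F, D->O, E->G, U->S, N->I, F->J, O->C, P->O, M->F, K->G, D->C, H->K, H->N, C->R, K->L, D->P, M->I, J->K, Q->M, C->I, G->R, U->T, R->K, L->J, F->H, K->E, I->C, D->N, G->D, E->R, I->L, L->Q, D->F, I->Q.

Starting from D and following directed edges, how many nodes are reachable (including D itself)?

16

BFS from D visits: D, C, F, N, O, P, I, R, H, J, L, Q, K, G, M, E
Reachable nodes: 16 of 19 total.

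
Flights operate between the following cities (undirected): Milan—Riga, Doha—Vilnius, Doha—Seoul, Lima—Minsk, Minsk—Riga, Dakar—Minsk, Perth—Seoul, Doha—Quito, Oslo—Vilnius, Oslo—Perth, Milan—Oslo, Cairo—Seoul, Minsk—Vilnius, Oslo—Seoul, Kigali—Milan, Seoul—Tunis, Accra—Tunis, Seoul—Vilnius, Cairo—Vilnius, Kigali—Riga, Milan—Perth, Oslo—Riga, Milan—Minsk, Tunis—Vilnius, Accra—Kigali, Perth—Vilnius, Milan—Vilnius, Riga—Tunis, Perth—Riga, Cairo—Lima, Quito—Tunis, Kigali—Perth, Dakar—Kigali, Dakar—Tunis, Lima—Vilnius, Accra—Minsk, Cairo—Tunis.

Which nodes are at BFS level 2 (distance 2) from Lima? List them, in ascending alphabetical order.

Accra, Dakar, Doha, Milan, Oslo, Perth, Riga, Seoul, Tunis

Level 0: Lima
Level 1: Cairo, Minsk, Vilnius
Level 2: Accra, Dakar, Doha, Milan, Oslo, Perth, Riga, Seoul, Tunis
Level 3: Kigali, Quito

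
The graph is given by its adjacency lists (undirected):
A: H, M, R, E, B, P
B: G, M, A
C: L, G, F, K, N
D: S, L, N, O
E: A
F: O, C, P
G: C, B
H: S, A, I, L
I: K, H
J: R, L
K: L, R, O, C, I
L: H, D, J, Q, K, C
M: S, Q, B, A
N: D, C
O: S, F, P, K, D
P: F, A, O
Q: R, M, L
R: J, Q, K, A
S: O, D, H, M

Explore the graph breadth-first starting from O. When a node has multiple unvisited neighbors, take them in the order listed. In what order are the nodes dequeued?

Visit O; enqueue S, F, P, K, D → queue [S, F, P, K, D]
Visit S; enqueue H, M → queue [F, P, K, D, H, M]
Visit F; enqueue C → queue [P, K, D, H, M, C]
Visit P; enqueue A → queue [K, D, H, M, C, A]
Visit K; enqueue L, R, I → queue [D, H, M, C, A, L, R, I]
Visit D; enqueue N → queue [H, M, C, A, L, R, I, N]
Visit H → queue [M, C, A, L, R, I, N]
Visit M; enqueue Q, B → queue [C, A, L, R, I, N, Q, B]
Visit C; enqueue G → queue [A, L, R, I, N, Q, B, G]
Visit A; enqueue E → queue [L, R, I, N, Q, B, G, E]
Visit L; enqueue J → queue [R, I, N, Q, B, G, E, J]
Visit R → queue [I, N, Q, B, G, E, J]
Visit I → queue [N, Q, B, G, E, J]
Visit N → queue [Q, B, G, E, J]
Visit Q → queue [B, G, E, J]
Visit B → queue [G, E, J]
Visit G → queue [E, J]
Visit E → queue [J]
Visit J → queue []

O → S → F → P → K → D → H → M → C → A → L → R → I → N → Q → B → G → E → J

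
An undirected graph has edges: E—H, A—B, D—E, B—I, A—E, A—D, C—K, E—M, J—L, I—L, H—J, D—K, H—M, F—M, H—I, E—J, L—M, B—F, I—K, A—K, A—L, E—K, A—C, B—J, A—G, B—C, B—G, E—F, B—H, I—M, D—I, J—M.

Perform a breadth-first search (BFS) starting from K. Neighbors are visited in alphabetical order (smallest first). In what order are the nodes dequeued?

K → A → C → D → E → I → B → G → L → F → H → J → M

Visit K; enqueue A, C, D, E, I → queue [A, C, D, E, I]
Visit A; enqueue B, G, L → queue [C, D, E, I, B, G, L]
Visit C → queue [D, E, I, B, G, L]
Visit D → queue [E, I, B, G, L]
Visit E; enqueue F, H, J, M → queue [I, B, G, L, F, H, J, M]
Visit I → queue [B, G, L, F, H, J, M]
Visit B → queue [G, L, F, H, J, M]
Visit G → queue [L, F, H, J, M]
Visit L → queue [F, H, J, M]
Visit F → queue [H, J, M]
Visit H → queue [J, M]
Visit J → queue [M]
Visit M → queue []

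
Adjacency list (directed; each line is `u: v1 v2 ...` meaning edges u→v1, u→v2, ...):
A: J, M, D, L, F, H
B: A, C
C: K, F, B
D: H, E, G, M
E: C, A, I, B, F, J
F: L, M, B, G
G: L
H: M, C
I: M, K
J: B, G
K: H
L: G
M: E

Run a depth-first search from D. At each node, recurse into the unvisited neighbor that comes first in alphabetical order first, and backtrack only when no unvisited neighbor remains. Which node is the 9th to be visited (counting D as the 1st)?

M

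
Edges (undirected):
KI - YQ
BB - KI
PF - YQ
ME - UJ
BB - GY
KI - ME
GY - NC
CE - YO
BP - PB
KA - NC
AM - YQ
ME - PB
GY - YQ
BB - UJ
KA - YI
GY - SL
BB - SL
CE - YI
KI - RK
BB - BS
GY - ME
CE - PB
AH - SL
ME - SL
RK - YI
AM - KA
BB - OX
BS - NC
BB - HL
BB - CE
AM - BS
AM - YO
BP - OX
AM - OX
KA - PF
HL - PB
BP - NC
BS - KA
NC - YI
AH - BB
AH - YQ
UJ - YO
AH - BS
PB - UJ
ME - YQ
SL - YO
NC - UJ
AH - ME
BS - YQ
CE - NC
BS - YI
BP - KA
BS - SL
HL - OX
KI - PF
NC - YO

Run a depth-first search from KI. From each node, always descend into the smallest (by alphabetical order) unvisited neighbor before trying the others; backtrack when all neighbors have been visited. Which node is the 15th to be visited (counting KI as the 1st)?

Visit KI
KI → BB
BB → AH
AH → BS
BS → AM
AM → KA
KA → BP
BP → NC
NC → CE
CE → PB
PB → HL
HL → OX
PB → ME
ME → GY
GY → SL
SL → YO
YO → UJ
GY → YQ
YQ → PF
CE → YI
YI → RK

Visit order: KI, BB, AH, BS, AM, KA, BP, NC, CE, PB, HL, OX, ME, GY, SL, YO, UJ, YQ, PF, YI, RK

SL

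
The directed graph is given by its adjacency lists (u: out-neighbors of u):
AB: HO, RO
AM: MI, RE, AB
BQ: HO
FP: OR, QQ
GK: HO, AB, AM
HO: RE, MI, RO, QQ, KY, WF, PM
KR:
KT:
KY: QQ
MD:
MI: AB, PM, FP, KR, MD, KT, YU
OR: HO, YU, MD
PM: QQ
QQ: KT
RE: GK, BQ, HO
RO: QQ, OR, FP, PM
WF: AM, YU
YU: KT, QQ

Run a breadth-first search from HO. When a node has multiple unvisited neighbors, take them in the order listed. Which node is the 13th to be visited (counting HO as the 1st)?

Visit HO; enqueue RE, MI, RO, QQ, KY, WF, PM → queue [RE, MI, RO, QQ, KY, WF, PM]
Visit RE; enqueue GK, BQ → queue [MI, RO, QQ, KY, WF, PM, GK, BQ]
Visit MI; enqueue AB, FP, KR, MD, KT, YU → queue [RO, QQ, KY, WF, PM, GK, BQ, AB, FP, KR, MD, KT, YU]
Visit RO; enqueue OR → queue [QQ, KY, WF, PM, GK, BQ, AB, FP, KR, MD, KT, YU, OR]
Visit QQ → queue [KY, WF, PM, GK, BQ, AB, FP, KR, MD, KT, YU, OR]
Visit KY → queue [WF, PM, GK, BQ, AB, FP, KR, MD, KT, YU, OR]
Visit WF; enqueue AM → queue [PM, GK, BQ, AB, FP, KR, MD, KT, YU, OR, AM]
Visit PM → queue [GK, BQ, AB, FP, KR, MD, KT, YU, OR, AM]
Visit GK → queue [BQ, AB, FP, KR, MD, KT, YU, OR, AM]
Visit BQ → queue [AB, FP, KR, MD, KT, YU, OR, AM]
Visit AB → queue [FP, KR, MD, KT, YU, OR, AM]
Visit FP → queue [KR, MD, KT, YU, OR, AM]
Visit KR → queue [MD, KT, YU, OR, AM]
Visit MD → queue [KT, YU, OR, AM]
Visit KT → queue [YU, OR, AM]
Visit YU → queue [OR, AM]
Visit OR → queue [AM]
Visit AM → queue []

Visit order: HO, RE, MI, RO, QQ, KY, WF, PM, GK, BQ, AB, FP, KR, MD, KT, YU, OR, AM

KR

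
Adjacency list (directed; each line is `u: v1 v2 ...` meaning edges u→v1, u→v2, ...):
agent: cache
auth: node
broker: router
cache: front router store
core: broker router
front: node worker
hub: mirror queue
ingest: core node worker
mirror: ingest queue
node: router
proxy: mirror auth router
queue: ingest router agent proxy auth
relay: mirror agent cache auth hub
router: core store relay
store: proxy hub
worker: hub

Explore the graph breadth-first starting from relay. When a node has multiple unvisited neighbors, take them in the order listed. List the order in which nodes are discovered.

relay, mirror, agent, cache, auth, hub, ingest, queue, front, router, store, node, core, worker, proxy, broker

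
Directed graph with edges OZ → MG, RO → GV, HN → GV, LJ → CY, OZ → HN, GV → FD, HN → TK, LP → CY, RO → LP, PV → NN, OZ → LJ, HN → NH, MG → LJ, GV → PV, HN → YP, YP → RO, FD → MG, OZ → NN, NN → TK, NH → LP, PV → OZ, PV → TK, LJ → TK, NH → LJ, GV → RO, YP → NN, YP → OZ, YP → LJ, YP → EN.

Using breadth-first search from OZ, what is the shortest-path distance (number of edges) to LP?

3

Level 0: OZ
Level 1: HN, LJ, MG, NN
Level 2: CY, GV, NH, TK, YP
Level 3: EN, FD, LP, PV, RO
LP first appears at level 3.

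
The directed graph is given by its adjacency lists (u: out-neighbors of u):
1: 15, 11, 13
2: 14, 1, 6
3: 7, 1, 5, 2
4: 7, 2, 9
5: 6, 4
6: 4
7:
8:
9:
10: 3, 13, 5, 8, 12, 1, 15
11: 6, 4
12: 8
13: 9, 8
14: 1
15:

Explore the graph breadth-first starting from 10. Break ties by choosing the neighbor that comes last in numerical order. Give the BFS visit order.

10 -> 15 -> 13 -> 12 -> 8 -> 5 -> 3 -> 1 -> 9 -> 6 -> 4 -> 7 -> 2 -> 11 -> 14

Visit 10; enqueue 15, 13, 12, 8, 5, 3, 1 → queue [15, 13, 12, 8, 5, 3, 1]
Visit 15 → queue [13, 12, 8, 5, 3, 1]
Visit 13; enqueue 9 → queue [12, 8, 5, 3, 1, 9]
Visit 12 → queue [8, 5, 3, 1, 9]
Visit 8 → queue [5, 3, 1, 9]
Visit 5; enqueue 6, 4 → queue [3, 1, 9, 6, 4]
Visit 3; enqueue 7, 2 → queue [1, 9, 6, 4, 7, 2]
Visit 1; enqueue 11 → queue [9, 6, 4, 7, 2, 11]
Visit 9 → queue [6, 4, 7, 2, 11]
Visit 6 → queue [4, 7, 2, 11]
Visit 4 → queue [7, 2, 11]
Visit 7 → queue [2, 11]
Visit 2; enqueue 14 → queue [11, 14]
Visit 11 → queue [14]
Visit 14 → queue []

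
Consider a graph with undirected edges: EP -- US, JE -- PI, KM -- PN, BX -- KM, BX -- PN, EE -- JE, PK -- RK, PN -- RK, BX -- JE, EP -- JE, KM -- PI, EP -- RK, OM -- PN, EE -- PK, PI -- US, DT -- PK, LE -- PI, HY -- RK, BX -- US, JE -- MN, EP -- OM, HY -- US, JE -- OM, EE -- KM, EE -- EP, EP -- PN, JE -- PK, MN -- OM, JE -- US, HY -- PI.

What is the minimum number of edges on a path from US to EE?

2

Level 0: US
Level 1: BX, EP, HY, JE, PI
Level 2: EE, KM, LE, MN, OM, PK, PN, RK
Level 3: DT
EE first appears at level 2.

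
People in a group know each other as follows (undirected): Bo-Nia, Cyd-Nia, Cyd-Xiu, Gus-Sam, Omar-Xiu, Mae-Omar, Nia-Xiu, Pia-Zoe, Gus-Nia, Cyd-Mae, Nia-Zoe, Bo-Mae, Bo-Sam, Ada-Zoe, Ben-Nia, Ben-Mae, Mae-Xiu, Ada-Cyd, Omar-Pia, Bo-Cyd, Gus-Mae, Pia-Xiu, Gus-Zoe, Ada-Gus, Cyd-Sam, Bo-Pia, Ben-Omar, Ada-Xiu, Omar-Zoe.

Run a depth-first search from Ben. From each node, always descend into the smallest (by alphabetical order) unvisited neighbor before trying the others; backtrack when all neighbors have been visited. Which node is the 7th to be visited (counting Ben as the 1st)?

Nia

Visit Ben
Ben → Mae
Mae → Bo
Bo → Cyd
Cyd → Ada
Ada → Gus
Gus → Nia
Nia → Xiu
Xiu → Omar
Omar → Pia
Pia → Zoe
Gus → Sam

Visit order: Ben, Mae, Bo, Cyd, Ada, Gus, Nia, Xiu, Omar, Pia, Zoe, Sam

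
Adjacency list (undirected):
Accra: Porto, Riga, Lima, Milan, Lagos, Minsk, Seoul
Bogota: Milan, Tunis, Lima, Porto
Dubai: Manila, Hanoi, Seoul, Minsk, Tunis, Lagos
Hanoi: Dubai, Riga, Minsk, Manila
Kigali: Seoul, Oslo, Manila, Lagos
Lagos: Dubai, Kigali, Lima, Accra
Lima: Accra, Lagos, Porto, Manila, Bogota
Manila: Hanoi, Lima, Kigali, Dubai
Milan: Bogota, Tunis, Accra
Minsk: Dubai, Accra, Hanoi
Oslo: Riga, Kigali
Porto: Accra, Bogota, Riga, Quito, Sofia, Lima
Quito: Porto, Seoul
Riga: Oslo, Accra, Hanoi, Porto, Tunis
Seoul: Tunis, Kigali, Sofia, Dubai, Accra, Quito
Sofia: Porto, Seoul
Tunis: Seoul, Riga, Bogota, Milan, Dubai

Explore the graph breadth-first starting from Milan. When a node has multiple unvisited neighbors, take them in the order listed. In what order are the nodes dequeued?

Visit Milan; enqueue Bogota, Tunis, Accra → queue [Bogota, Tunis, Accra]
Visit Bogota; enqueue Lima, Porto → queue [Tunis, Accra, Lima, Porto]
Visit Tunis; enqueue Seoul, Riga, Dubai → queue [Accra, Lima, Porto, Seoul, Riga, Dubai]
Visit Accra; enqueue Lagos, Minsk → queue [Lima, Porto, Seoul, Riga, Dubai, Lagos, Minsk]
Visit Lima; enqueue Manila → queue [Porto, Seoul, Riga, Dubai, Lagos, Minsk, Manila]
Visit Porto; enqueue Quito, Sofia → queue [Seoul, Riga, Dubai, Lagos, Minsk, Manila, Quito, Sofia]
Visit Seoul; enqueue Kigali → queue [Riga, Dubai, Lagos, Minsk, Manila, Quito, Sofia, Kigali]
Visit Riga; enqueue Oslo, Hanoi → queue [Dubai, Lagos, Minsk, Manila, Quito, Sofia, Kigali, Oslo, Hanoi]
Visit Dubai → queue [Lagos, Minsk, Manila, Quito, Sofia, Kigali, Oslo, Hanoi]
Visit Lagos → queue [Minsk, Manila, Quito, Sofia, Kigali, Oslo, Hanoi]
Visit Minsk → queue [Manila, Quito, Sofia, Kigali, Oslo, Hanoi]
Visit Manila → queue [Quito, Sofia, Kigali, Oslo, Hanoi]
Visit Quito → queue [Sofia, Kigali, Oslo, Hanoi]
Visit Sofia → queue [Kigali, Oslo, Hanoi]
Visit Kigali → queue [Oslo, Hanoi]
Visit Oslo → queue [Hanoi]
Visit Hanoi → queue []

Milan, Bogota, Tunis, Accra, Lima, Porto, Seoul, Riga, Dubai, Lagos, Minsk, Manila, Quito, Sofia, Kigali, Oslo, Hanoi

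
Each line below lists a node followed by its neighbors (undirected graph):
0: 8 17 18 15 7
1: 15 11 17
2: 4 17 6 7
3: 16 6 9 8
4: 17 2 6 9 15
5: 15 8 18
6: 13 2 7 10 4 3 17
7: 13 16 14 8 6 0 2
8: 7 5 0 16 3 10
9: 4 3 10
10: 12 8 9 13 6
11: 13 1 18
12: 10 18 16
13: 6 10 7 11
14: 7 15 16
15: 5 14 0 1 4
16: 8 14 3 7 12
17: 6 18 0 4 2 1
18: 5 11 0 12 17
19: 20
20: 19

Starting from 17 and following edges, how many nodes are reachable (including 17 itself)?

19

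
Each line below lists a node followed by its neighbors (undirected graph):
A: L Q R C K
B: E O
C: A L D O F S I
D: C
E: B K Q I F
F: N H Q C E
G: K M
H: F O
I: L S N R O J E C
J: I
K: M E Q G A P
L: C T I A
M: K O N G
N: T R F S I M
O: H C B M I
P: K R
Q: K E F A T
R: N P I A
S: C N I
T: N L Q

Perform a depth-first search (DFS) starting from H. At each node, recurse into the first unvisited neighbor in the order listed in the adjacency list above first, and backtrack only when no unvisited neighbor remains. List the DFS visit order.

Visit H
H → F
F → N
N → T
T → L
L → C
C → A
A → Q
Q → K
K → M
M → O
O → B
B → E
E → I
I → S
I → R
R → P
I → J
M → G
C → D

H F N T L C A Q K M O B E I S R P J G D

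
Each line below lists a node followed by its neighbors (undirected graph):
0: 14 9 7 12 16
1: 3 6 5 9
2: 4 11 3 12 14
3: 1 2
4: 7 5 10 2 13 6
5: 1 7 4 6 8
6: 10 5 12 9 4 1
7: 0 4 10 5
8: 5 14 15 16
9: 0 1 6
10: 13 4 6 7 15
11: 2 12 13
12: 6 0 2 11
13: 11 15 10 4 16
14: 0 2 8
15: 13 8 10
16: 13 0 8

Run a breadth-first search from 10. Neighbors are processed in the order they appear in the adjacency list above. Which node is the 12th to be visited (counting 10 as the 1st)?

Visit 10; enqueue 13, 4, 6, 7, 15 → queue [13, 4, 6, 7, 15]
Visit 13; enqueue 11, 16 → queue [4, 6, 7, 15, 11, 16]
Visit 4; enqueue 5, 2 → queue [6, 7, 15, 11, 16, 5, 2]
Visit 6; enqueue 12, 9, 1 → queue [7, 15, 11, 16, 5, 2, 12, 9, 1]
Visit 7; enqueue 0 → queue [15, 11, 16, 5, 2, 12, 9, 1, 0]
Visit 15; enqueue 8 → queue [11, 16, 5, 2, 12, 9, 1, 0, 8]
Visit 11 → queue [16, 5, 2, 12, 9, 1, 0, 8]
Visit 16 → queue [5, 2, 12, 9, 1, 0, 8]
Visit 5 → queue [2, 12, 9, 1, 0, 8]
Visit 2; enqueue 3, 14 → queue [12, 9, 1, 0, 8, 3, 14]
Visit 12 → queue [9, 1, 0, 8, 3, 14]
Visit 9 → queue [1, 0, 8, 3, 14]
Visit 1 → queue [0, 8, 3, 14]
Visit 0 → queue [8, 3, 14]
Visit 8 → queue [3, 14]
Visit 3 → queue [14]
Visit 14 → queue []

Visit order: 10, 13, 4, 6, 7, 15, 11, 16, 5, 2, 12, 9, 1, 0, 8, 3, 14

9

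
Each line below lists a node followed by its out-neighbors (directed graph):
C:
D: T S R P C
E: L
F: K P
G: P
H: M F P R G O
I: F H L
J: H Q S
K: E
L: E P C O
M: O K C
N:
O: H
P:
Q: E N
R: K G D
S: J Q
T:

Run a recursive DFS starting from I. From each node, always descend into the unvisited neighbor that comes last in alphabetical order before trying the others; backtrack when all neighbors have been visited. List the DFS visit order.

Visit I
I → L
L → P
L → O
O → H
H → R
R → K
K → E
R → G
R → D
D → T
D → S
S → Q
Q → N
S → J
D → C
H → M
H → F

I → L → P → O → H → R → K → E → G → D → T → S → Q → N → J → C → M → F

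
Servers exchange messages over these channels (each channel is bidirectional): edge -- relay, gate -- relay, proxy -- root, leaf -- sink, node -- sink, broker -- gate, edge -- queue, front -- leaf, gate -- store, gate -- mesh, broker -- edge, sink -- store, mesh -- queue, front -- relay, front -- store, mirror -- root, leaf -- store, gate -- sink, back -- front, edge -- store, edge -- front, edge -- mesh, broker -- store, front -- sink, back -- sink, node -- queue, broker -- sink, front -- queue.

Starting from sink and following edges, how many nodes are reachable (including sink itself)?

BFS from sink visits: sink, store, node, leaf, gate, front, broker, back, edge, queue, relay, mesh
Reachable nodes: 12 of 15 total.

12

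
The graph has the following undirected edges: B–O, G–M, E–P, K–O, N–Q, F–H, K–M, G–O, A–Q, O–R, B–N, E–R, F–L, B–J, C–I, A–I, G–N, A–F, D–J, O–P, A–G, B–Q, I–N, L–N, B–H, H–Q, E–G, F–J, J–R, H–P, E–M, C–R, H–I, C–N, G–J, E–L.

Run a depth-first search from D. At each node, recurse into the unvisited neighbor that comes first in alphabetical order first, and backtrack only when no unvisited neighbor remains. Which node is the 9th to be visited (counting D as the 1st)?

L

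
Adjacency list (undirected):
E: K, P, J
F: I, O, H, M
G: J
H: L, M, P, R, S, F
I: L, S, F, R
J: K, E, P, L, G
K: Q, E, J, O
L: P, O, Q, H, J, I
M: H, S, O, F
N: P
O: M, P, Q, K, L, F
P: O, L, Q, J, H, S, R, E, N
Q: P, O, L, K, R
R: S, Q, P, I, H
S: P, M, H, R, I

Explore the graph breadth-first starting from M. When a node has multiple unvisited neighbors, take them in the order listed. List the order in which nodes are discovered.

Visit M; enqueue H, S, O, F → queue [H, S, O, F]
Visit H; enqueue L, P, R → queue [S, O, F, L, P, R]
Visit S; enqueue I → queue [O, F, L, P, R, I]
Visit O; enqueue Q, K → queue [F, L, P, R, I, Q, K]
Visit F → queue [L, P, R, I, Q, K]
Visit L; enqueue J → queue [P, R, I, Q, K, J]
Visit P; enqueue E, N → queue [R, I, Q, K, J, E, N]
Visit R → queue [I, Q, K, J, E, N]
Visit I → queue [Q, K, J, E, N]
Visit Q → queue [K, J, E, N]
Visit K → queue [J, E, N]
Visit J; enqueue G → queue [E, N, G]
Visit E → queue [N, G]
Visit N → queue [G]
Visit G → queue []

M → H → S → O → F → L → P → R → I → Q → K → J → E → N → G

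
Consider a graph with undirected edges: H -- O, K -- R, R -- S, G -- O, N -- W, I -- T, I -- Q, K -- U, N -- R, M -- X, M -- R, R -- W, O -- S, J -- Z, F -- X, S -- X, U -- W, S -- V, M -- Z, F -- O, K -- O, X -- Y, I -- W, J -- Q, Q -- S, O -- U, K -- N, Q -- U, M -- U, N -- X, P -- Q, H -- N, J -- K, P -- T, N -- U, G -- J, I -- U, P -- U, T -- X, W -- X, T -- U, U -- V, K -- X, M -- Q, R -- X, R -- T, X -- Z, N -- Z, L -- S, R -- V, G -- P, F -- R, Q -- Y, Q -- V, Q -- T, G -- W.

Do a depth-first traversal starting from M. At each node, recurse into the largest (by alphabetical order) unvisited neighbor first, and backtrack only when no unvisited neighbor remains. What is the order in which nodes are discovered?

M -> Z -> X -> Y -> Q -> V -> U -> W -> R -> T -> P -> G -> O -> S -> L -> K -> N -> H -> J -> F -> I

Visit M
M → Z
Z → X
X → Y
Y → Q
Q → V
V → U
U → W
W → R
R → T
T → P
P → G
G → O
O → S
S → L
O → K
K → N
N → H
K → J
O → F
T → I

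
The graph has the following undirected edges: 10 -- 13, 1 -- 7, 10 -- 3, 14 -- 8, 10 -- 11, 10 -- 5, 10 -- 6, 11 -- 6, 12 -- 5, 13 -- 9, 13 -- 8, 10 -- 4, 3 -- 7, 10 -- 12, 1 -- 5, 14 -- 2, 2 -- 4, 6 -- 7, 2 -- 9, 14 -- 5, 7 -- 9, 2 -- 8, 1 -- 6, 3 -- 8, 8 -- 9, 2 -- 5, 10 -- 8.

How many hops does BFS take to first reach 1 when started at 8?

3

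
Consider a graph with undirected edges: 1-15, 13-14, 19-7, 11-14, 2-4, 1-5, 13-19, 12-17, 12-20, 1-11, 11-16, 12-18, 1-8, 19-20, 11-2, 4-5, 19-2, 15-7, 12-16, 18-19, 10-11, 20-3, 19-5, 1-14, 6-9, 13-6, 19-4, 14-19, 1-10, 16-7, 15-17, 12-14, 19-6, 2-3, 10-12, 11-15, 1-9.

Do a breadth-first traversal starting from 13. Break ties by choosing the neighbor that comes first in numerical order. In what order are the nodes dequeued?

Visit 13; enqueue 6, 14, 19 → queue [6, 14, 19]
Visit 6; enqueue 9 → queue [14, 19, 9]
Visit 14; enqueue 1, 11, 12 → queue [19, 9, 1, 11, 12]
Visit 19; enqueue 2, 4, 5, 7, 18, 20 → queue [9, 1, 11, 12, 2, 4, 5, 7, 18, 20]
Visit 9 → queue [1, 11, 12, 2, 4, 5, 7, 18, 20]
Visit 1; enqueue 8, 10, 15 → queue [11, 12, 2, 4, 5, 7, 18, 20, 8, 10, 15]
Visit 11; enqueue 16 → queue [12, 2, 4, 5, 7, 18, 20, 8, 10, 15, 16]
Visit 12; enqueue 17 → queue [2, 4, 5, 7, 18, 20, 8, 10, 15, 16, 17]
Visit 2; enqueue 3 → queue [4, 5, 7, 18, 20, 8, 10, 15, 16, 17, 3]
Visit 4 → queue [5, 7, 18, 20, 8, 10, 15, 16, 17, 3]
Visit 5 → queue [7, 18, 20, 8, 10, 15, 16, 17, 3]
Visit 7 → queue [18, 20, 8, 10, 15, 16, 17, 3]
Visit 18 → queue [20, 8, 10, 15, 16, 17, 3]
Visit 20 → queue [8, 10, 15, 16, 17, 3]
Visit 8 → queue [10, 15, 16, 17, 3]
Visit 10 → queue [15, 16, 17, 3]
Visit 15 → queue [16, 17, 3]
Visit 16 → queue [17, 3]
Visit 17 → queue [3]
Visit 3 → queue []

13 → 6 → 14 → 19 → 9 → 1 → 11 → 12 → 2 → 4 → 5 → 7 → 18 → 20 → 8 → 10 → 15 → 16 → 17 → 3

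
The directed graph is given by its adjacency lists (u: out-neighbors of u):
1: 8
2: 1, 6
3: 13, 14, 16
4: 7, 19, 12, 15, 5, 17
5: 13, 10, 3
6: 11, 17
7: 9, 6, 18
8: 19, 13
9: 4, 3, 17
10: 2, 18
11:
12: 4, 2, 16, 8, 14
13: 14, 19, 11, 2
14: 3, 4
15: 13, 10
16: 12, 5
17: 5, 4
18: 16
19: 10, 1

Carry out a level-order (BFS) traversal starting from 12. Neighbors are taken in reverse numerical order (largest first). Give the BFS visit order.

12 16 14 8 4 2 5 3 19 13 17 15 7 6 1 10 11 18 9

Visit 12; enqueue 16, 14, 8, 4, 2 → queue [16, 14, 8, 4, 2]
Visit 16; enqueue 5 → queue [14, 8, 4, 2, 5]
Visit 14; enqueue 3 → queue [8, 4, 2, 5, 3]
Visit 8; enqueue 19, 13 → queue [4, 2, 5, 3, 19, 13]
Visit 4; enqueue 17, 15, 7 → queue [2, 5, 3, 19, 13, 17, 15, 7]
Visit 2; enqueue 6, 1 → queue [5, 3, 19, 13, 17, 15, 7, 6, 1]
Visit 5; enqueue 10 → queue [3, 19, 13, 17, 15, 7, 6, 1, 10]
Visit 3 → queue [19, 13, 17, 15, 7, 6, 1, 10]
Visit 19 → queue [13, 17, 15, 7, 6, 1, 10]
Visit 13; enqueue 11 → queue [17, 15, 7, 6, 1, 10, 11]
Visit 17 → queue [15, 7, 6, 1, 10, 11]
Visit 15 → queue [7, 6, 1, 10, 11]
Visit 7; enqueue 18, 9 → queue [6, 1, 10, 11, 18, 9]
Visit 6 → queue [1, 10, 11, 18, 9]
Visit 1 → queue [10, 11, 18, 9]
Visit 10 → queue [11, 18, 9]
Visit 11 → queue [18, 9]
Visit 18 → queue [9]
Visit 9 → queue []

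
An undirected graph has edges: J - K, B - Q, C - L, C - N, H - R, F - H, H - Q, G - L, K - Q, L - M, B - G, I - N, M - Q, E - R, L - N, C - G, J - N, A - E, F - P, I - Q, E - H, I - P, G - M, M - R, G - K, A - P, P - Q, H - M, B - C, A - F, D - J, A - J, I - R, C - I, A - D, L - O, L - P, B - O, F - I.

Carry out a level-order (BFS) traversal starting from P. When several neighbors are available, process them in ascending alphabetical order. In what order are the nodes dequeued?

P, A, F, I, L, Q, D, E, J, H, C, N, R, G, M, O, B, K

Visit P; enqueue A, F, I, L, Q → queue [A, F, I, L, Q]
Visit A; enqueue D, E, J → queue [F, I, L, Q, D, E, J]
Visit F; enqueue H → queue [I, L, Q, D, E, J, H]
Visit I; enqueue C, N, R → queue [L, Q, D, E, J, H, C, N, R]
Visit L; enqueue G, M, O → queue [Q, D, E, J, H, C, N, R, G, M, O]
Visit Q; enqueue B, K → queue [D, E, J, H, C, N, R, G, M, O, B, K]
Visit D → queue [E, J, H, C, N, R, G, M, O, B, K]
Visit E → queue [J, H, C, N, R, G, M, O, B, K]
Visit J → queue [H, C, N, R, G, M, O, B, K]
Visit H → queue [C, N, R, G, M, O, B, K]
Visit C → queue [N, R, G, M, O, B, K]
Visit N → queue [R, G, M, O, B, K]
Visit R → queue [G, M, O, B, K]
Visit G → queue [M, O, B, K]
Visit M → queue [O, B, K]
Visit O → queue [B, K]
Visit B → queue [K]
Visit K → queue []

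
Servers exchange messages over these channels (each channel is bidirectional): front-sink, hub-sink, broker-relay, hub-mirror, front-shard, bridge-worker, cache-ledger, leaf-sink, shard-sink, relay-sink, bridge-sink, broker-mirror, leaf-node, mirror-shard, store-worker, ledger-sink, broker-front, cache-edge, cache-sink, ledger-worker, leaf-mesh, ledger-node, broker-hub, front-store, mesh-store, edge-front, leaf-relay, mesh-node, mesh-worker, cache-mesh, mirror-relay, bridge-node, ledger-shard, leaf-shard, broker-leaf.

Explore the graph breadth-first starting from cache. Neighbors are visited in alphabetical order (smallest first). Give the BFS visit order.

Visit cache; enqueue edge, ledger, mesh, sink → queue [edge, ledger, mesh, sink]
Visit edge; enqueue front → queue [ledger, mesh, sink, front]
Visit ledger; enqueue node, shard, worker → queue [mesh, sink, front, node, shard, worker]
Visit mesh; enqueue leaf, store → queue [sink, front, node, shard, worker, leaf, store]
Visit sink; enqueue bridge, hub, relay → queue [front, node, shard, worker, leaf, store, bridge, hub, relay]
Visit front; enqueue broker → queue [node, shard, worker, leaf, store, bridge, hub, relay, broker]
Visit node → queue [shard, worker, leaf, store, bridge, hub, relay, broker]
Visit shard; enqueue mirror → queue [worker, leaf, store, bridge, hub, relay, broker, mirror]
Visit worker → queue [leaf, store, bridge, hub, relay, broker, mirror]
Visit leaf → queue [store, bridge, hub, relay, broker, mirror]
Visit store → queue [bridge, hub, relay, broker, mirror]
Visit bridge → queue [hub, relay, broker, mirror]
Visit hub → queue [relay, broker, mirror]
Visit relay → queue [broker, mirror]
Visit broker → queue [mirror]
Visit mirror → queue []

cache → edge → ledger → mesh → sink → front → node → shard → worker → leaf → store → bridge → hub → relay → broker → mirror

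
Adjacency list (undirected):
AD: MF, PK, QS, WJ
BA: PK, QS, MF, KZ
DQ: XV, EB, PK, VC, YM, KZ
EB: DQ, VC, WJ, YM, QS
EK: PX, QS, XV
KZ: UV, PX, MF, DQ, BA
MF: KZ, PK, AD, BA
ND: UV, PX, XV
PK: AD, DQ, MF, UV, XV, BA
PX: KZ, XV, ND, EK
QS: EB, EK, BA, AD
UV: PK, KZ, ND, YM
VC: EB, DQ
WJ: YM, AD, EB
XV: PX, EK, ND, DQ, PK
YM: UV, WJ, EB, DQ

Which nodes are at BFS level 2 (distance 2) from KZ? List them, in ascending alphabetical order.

Level 0: KZ
Level 1: BA, DQ, MF, PX, UV
Level 2: AD, EB, EK, ND, PK, QS, VC, XV, YM
Level 3: WJ

AD, EB, EK, ND, PK, QS, VC, XV, YM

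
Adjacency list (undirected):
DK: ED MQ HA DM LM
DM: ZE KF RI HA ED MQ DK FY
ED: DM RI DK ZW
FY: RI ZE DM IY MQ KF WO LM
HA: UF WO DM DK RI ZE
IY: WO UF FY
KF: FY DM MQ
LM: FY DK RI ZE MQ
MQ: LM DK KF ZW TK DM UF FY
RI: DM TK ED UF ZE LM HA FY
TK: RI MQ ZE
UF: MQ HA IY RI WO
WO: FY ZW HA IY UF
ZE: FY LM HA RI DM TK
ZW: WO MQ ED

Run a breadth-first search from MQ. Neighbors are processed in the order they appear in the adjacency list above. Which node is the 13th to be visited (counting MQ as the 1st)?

Visit MQ; enqueue LM, DK, KF, ZW, TK, DM, UF, FY → queue [LM, DK, KF, ZW, TK, DM, UF, FY]
Visit LM; enqueue RI, ZE → queue [DK, KF, ZW, TK, DM, UF, FY, RI, ZE]
Visit DK; enqueue ED, HA → queue [KF, ZW, TK, DM, UF, FY, RI, ZE, ED, HA]
Visit KF → queue [ZW, TK, DM, UF, FY, RI, ZE, ED, HA]
Visit ZW; enqueue WO → queue [TK, DM, UF, FY, RI, ZE, ED, HA, WO]
Visit TK → queue [DM, UF, FY, RI, ZE, ED, HA, WO]
Visit DM → queue [UF, FY, RI, ZE, ED, HA, WO]
Visit UF; enqueue IY → queue [FY, RI, ZE, ED, HA, WO, IY]
Visit FY → queue [RI, ZE, ED, HA, WO, IY]
Visit RI → queue [ZE, ED, HA, WO, IY]
Visit ZE → queue [ED, HA, WO, IY]
Visit ED → queue [HA, WO, IY]
Visit HA → queue [WO, IY]
Visit WO → queue [IY]
Visit IY → queue []

Visit order: MQ, LM, DK, KF, ZW, TK, DM, UF, FY, RI, ZE, ED, HA, WO, IY

HA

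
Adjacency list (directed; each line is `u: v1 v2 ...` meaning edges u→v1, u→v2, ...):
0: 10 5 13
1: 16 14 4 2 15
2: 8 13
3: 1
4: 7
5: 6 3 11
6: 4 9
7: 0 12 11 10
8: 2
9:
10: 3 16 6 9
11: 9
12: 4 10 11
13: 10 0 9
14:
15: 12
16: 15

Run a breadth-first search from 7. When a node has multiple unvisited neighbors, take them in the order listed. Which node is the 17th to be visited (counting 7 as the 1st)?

8

Visit 7; enqueue 0, 12, 11, 10 → queue [0, 12, 11, 10]
Visit 0; enqueue 5, 13 → queue [12, 11, 10, 5, 13]
Visit 12; enqueue 4 → queue [11, 10, 5, 13, 4]
Visit 11; enqueue 9 → queue [10, 5, 13, 4, 9]
Visit 10; enqueue 3, 16, 6 → queue [5, 13, 4, 9, 3, 16, 6]
Visit 5 → queue [13, 4, 9, 3, 16, 6]
Visit 13 → queue [4, 9, 3, 16, 6]
Visit 4 → queue [9, 3, 16, 6]
Visit 9 → queue [3, 16, 6]
Visit 3; enqueue 1 → queue [16, 6, 1]
Visit 16; enqueue 15 → queue [6, 1, 15]
Visit 6 → queue [1, 15]
Visit 1; enqueue 14, 2 → queue [15, 14, 2]
Visit 15 → queue [14, 2]
Visit 14 → queue [2]
Visit 2; enqueue 8 → queue [8]
Visit 8 → queue []

Visit order: 7, 0, 12, 11, 10, 5, 13, 4, 9, 3, 16, 6, 1, 15, 14, 2, 8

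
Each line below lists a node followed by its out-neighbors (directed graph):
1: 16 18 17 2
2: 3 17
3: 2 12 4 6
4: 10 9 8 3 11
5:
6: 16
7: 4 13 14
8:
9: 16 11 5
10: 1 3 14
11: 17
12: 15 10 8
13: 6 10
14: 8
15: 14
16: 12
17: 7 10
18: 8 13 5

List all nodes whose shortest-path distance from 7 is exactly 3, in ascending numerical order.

Level 0: 7
Level 1: 4, 13, 14
Level 2: 3, 6, 8, 9, 10, 11
Level 3: 1, 2, 5, 12, 16, 17
Level 4: 15, 18

1, 2, 5, 12, 16, 17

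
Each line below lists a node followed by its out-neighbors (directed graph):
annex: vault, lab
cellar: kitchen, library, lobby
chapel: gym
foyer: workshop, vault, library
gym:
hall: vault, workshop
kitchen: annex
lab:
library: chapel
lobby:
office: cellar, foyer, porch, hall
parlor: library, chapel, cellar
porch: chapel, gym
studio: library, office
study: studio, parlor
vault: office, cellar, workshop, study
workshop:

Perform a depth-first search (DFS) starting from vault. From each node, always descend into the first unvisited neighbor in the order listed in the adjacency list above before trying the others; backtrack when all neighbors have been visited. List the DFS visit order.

Visit vault
vault → office
office → cellar
cellar → kitchen
kitchen → annex
annex → lab
cellar → library
library → chapel
chapel → gym
cellar → lobby
office → foyer
foyer → workshop
office → porch
office → hall
vault → study
study → studio
study → parlor

vault, office, cellar, kitchen, annex, lab, library, chapel, gym, lobby, foyer, workshop, porch, hall, study, studio, parlor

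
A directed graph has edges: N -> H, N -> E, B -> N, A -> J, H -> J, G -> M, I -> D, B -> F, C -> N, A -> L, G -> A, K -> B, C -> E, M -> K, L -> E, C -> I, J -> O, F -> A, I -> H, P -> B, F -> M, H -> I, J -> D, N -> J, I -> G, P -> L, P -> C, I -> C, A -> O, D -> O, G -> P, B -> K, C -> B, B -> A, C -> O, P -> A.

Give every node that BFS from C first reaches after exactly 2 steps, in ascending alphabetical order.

A, D, F, G, H, J, K

Level 0: C
Level 1: B, E, I, N, O
Level 2: A, D, F, G, H, J, K
Level 3: L, M, P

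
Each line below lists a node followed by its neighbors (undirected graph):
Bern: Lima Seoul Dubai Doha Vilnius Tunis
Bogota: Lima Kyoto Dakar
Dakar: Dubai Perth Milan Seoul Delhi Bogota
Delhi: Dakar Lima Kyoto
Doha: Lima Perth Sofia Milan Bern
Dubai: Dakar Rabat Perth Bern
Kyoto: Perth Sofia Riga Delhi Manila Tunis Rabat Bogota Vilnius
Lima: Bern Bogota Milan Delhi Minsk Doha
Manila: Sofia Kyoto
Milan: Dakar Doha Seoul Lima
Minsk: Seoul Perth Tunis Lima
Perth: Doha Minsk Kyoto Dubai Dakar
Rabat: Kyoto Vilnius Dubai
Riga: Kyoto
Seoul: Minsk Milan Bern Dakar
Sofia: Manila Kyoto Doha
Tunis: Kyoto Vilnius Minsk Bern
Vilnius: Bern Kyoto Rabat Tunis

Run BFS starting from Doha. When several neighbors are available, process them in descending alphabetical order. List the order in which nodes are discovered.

Doha → Sofia → Perth → Milan → Lima → Bern → Manila → Kyoto → Minsk → Dubai → Dakar → Seoul → Delhi → Bogota → Vilnius → Tunis → Riga → Rabat

Visit Doha; enqueue Sofia, Perth, Milan, Lima, Bern → queue [Sofia, Perth, Milan, Lima, Bern]
Visit Sofia; enqueue Manila, Kyoto → queue [Perth, Milan, Lima, Bern, Manila, Kyoto]
Visit Perth; enqueue Minsk, Dubai, Dakar → queue [Milan, Lima, Bern, Manila, Kyoto, Minsk, Dubai, Dakar]
Visit Milan; enqueue Seoul → queue [Lima, Bern, Manila, Kyoto, Minsk, Dubai, Dakar, Seoul]
Visit Lima; enqueue Delhi, Bogota → queue [Bern, Manila, Kyoto, Minsk, Dubai, Dakar, Seoul, Delhi, Bogota]
Visit Bern; enqueue Vilnius, Tunis → queue [Manila, Kyoto, Minsk, Dubai, Dakar, Seoul, Delhi, Bogota, Vilnius, Tunis]
Visit Manila → queue [Kyoto, Minsk, Dubai, Dakar, Seoul, Delhi, Bogota, Vilnius, Tunis]
Visit Kyoto; enqueue Riga, Rabat → queue [Minsk, Dubai, Dakar, Seoul, Delhi, Bogota, Vilnius, Tunis, Riga, Rabat]
Visit Minsk → queue [Dubai, Dakar, Seoul, Delhi, Bogota, Vilnius, Tunis, Riga, Rabat]
Visit Dubai → queue [Dakar, Seoul, Delhi, Bogota, Vilnius, Tunis, Riga, Rabat]
Visit Dakar → queue [Seoul, Delhi, Bogota, Vilnius, Tunis, Riga, Rabat]
Visit Seoul → queue [Delhi, Bogota, Vilnius, Tunis, Riga, Rabat]
Visit Delhi → queue [Bogota, Vilnius, Tunis, Riga, Rabat]
Visit Bogota → queue [Vilnius, Tunis, Riga, Rabat]
Visit Vilnius → queue [Tunis, Riga, Rabat]
Visit Tunis → queue [Riga, Rabat]
Visit Riga → queue [Rabat]
Visit Rabat → queue []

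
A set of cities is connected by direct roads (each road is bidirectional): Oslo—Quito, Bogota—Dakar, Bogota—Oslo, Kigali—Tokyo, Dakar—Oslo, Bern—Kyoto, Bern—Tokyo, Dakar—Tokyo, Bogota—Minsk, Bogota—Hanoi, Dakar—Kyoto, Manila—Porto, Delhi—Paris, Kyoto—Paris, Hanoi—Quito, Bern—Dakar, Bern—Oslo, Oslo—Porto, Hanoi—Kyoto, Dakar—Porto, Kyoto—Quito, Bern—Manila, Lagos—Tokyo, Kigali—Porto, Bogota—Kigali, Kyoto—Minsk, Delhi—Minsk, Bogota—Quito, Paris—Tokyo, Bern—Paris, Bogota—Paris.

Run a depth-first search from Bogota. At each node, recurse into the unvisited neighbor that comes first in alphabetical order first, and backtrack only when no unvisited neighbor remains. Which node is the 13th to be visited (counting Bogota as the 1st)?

Visit Bogota
Bogota → Dakar
Dakar → Bern
Bern → Kyoto
Kyoto → Hanoi
Hanoi → Quito
Quito → Oslo
Oslo → Porto
Porto → Kigali
Kigali → Tokyo
Tokyo → Lagos
Tokyo → Paris
Paris → Delhi
Delhi → Minsk
Porto → Manila

Visit order: Bogota, Dakar, Bern, Kyoto, Hanoi, Quito, Oslo, Porto, Kigali, Tokyo, Lagos, Paris, Delhi, Minsk, Manila

Delhi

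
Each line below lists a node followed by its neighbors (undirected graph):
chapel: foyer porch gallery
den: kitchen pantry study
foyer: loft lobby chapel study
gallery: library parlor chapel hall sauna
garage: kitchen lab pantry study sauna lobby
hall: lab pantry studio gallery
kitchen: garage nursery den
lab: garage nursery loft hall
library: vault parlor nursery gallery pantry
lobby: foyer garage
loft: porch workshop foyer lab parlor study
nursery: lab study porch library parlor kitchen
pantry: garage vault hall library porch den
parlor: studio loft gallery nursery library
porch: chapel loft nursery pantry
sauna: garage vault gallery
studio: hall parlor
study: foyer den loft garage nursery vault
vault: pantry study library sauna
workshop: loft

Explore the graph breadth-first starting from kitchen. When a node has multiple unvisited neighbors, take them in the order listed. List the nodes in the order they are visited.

kitchen garage nursery den lab pantry study sauna lobby porch library parlor loft hall vault foyer gallery chapel studio workshop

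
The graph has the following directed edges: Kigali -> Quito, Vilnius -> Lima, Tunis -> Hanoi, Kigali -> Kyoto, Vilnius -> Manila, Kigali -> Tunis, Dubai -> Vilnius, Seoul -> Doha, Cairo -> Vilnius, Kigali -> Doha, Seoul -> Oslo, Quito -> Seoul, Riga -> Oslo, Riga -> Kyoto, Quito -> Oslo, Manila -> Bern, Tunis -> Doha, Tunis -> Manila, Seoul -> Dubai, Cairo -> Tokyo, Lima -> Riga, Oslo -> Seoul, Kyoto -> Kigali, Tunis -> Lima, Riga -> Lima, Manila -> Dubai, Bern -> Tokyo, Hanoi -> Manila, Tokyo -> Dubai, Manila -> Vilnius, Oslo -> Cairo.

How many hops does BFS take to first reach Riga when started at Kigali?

Level 0: Kigali
Level 1: Doha, Kyoto, Quito, Tunis
Level 2: Hanoi, Lima, Manila, Oslo, Seoul
Level 3: Bern, Cairo, Dubai, Riga, Vilnius
Level 4: Tokyo
Riga first appears at level 3.

3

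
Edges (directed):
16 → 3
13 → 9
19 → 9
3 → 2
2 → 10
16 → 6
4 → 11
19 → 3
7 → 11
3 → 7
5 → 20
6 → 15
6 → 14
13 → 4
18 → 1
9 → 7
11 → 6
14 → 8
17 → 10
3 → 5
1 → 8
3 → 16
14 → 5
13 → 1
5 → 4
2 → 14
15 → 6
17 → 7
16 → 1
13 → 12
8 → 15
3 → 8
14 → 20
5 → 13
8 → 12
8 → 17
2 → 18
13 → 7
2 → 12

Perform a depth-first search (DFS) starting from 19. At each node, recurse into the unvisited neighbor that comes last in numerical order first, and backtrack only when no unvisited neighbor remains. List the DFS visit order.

19 9 7 11 6 15 14 20 8 17 10 12 5 13 4 1 3 16 2 18

Visit 19
19 → 9
9 → 7
7 → 11
11 → 6
6 → 15
6 → 14
14 → 20
14 → 8
8 → 17
17 → 10
8 → 12
14 → 5
5 → 13
13 → 4
13 → 1
19 → 3
3 → 16
3 → 2
2 → 18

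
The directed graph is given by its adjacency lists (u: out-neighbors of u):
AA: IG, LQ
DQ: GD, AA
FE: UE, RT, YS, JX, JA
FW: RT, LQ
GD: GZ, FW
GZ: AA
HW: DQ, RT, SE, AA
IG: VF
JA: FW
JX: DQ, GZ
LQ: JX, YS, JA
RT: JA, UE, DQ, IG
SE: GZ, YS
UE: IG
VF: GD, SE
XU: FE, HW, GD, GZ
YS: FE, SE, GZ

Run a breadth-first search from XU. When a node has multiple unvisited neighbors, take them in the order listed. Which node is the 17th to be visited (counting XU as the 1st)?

VF

Visit XU; enqueue FE, HW, GD, GZ → queue [FE, HW, GD, GZ]
Visit FE; enqueue UE, RT, YS, JX, JA → queue [HW, GD, GZ, UE, RT, YS, JX, JA]
Visit HW; enqueue DQ, SE, AA → queue [GD, GZ, UE, RT, YS, JX, JA, DQ, SE, AA]
Visit GD; enqueue FW → queue [GZ, UE, RT, YS, JX, JA, DQ, SE, AA, FW]
Visit GZ → queue [UE, RT, YS, JX, JA, DQ, SE, AA, FW]
Visit UE; enqueue IG → queue [RT, YS, JX, JA, DQ, SE, AA, FW, IG]
Visit RT → queue [YS, JX, JA, DQ, SE, AA, FW, IG]
Visit YS → queue [JX, JA, DQ, SE, AA, FW, IG]
Visit JX → queue [JA, DQ, SE, AA, FW, IG]
Visit JA → queue [DQ, SE, AA, FW, IG]
Visit DQ → queue [SE, AA, FW, IG]
Visit SE → queue [AA, FW, IG]
Visit AA; enqueue LQ → queue [FW, IG, LQ]
Visit FW → queue [IG, LQ]
Visit IG; enqueue VF → queue [LQ, VF]
Visit LQ → queue [VF]
Visit VF → queue []

Visit order: XU, FE, HW, GD, GZ, UE, RT, YS, JX, JA, DQ, SE, AA, FW, IG, LQ, VF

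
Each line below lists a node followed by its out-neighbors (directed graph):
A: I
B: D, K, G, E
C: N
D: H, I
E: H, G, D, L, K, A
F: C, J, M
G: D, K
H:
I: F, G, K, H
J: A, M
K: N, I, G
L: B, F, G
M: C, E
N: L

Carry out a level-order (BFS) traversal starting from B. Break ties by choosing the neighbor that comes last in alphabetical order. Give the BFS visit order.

Visit B; enqueue K, G, E, D → queue [K, G, E, D]
Visit K; enqueue N, I → queue [G, E, D, N, I]
Visit G → queue [E, D, N, I]
Visit E; enqueue L, H, A → queue [D, N, I, L, H, A]
Visit D → queue [N, I, L, H, A]
Visit N → queue [I, L, H, A]
Visit I; enqueue F → queue [L, H, A, F]
Visit L → queue [H, A, F]
Visit H → queue [A, F]
Visit A → queue [F]
Visit F; enqueue M, J, C → queue [M, J, C]
Visit M → queue [J, C]
Visit J → queue [C]
Visit C → queue []

B K G E D N I L H A F M J C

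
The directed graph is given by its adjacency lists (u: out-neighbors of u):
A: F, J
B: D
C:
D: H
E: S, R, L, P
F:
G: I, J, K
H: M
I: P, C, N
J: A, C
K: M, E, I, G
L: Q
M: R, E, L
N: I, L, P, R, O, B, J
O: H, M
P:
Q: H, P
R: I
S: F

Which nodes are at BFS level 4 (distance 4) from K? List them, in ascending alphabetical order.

Level 0: K
Level 1: E, G, I, M
Level 2: C, J, L, N, P, R, S
Level 3: A, B, F, O, Q
Level 4: D, H

D, H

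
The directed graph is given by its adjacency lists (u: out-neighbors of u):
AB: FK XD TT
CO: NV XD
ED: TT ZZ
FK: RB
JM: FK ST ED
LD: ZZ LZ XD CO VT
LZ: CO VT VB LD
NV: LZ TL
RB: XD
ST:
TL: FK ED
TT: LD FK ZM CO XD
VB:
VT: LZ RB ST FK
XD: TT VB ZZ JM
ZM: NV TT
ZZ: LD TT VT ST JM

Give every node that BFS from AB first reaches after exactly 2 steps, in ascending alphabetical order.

CO, JM, LD, RB, VB, ZM, ZZ

Level 0: AB
Level 1: FK, TT, XD
Level 2: CO, JM, LD, RB, VB, ZM, ZZ
Level 3: ED, LZ, NV, ST, VT
Level 4: TL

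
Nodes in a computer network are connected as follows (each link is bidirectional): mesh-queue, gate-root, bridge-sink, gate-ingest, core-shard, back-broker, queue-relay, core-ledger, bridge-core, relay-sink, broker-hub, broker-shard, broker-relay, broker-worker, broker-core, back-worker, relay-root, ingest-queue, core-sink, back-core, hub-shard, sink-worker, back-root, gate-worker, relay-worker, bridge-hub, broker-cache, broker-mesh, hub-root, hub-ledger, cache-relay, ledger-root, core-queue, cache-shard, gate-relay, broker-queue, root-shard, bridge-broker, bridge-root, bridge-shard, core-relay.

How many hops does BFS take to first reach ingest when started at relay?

Level 0: relay
Level 1: broker, cache, core, gate, queue, root, sink, worker
Level 2: back, bridge, hub, ingest, ledger, mesh, shard
ingest first appears at level 2.

2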